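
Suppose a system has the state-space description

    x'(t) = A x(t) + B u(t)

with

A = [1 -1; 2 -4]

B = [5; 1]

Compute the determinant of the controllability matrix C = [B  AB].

AB = [[4], [6]]
Controllability matrix C = [B  AB] = [[5, 4], [1, 6]]
det(C) = 5·6 - 4·1 = 30 - 4 = 26
Since det(C) ≠ 0, rank(C) = 2 and the system is completely controllable.

26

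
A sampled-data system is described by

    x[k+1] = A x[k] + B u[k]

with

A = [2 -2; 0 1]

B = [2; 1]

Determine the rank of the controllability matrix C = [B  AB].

AB = [[2], [1]]
Controllability matrix C = [B  AB] = [[2, 2], [1, 1]]
Every column of C is a scalar multiple of column 1 = [2, 1] (multipliers 1, 1), so the columns span a one-dimensional space.
C ≠ 0, hence rank(C) = 1.
rank(C) = 1 < n = 2, so the pair (A, B) is not completely controllable.

1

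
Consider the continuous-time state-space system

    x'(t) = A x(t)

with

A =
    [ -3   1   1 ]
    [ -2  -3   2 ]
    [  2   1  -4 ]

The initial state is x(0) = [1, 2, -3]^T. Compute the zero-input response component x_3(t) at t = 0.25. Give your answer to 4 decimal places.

det(sI - A) = s^3 - (tr A)s^2 + (M11 + M22 + M33)s - det A, where Mii is the 2×2 principal minor of A obtained by deleting row i and column i.
tr A = (-3) + (-3) + (-4) = -10; M11 = (-3)·(-4) - 2·1 = 12 - 2 = 10; M22 = (-3)·(-4) - 1·2 = 12 - 2 = 10; M33 = (-3)·(-3) - 1·(-2) = 9 - (-2) = 11; sum of minors = 31.
det A = (-3)·((-3)·(-4) - 2·1) - 1·((-2)·(-4) - 2·2) + 1·((-2)·1 - (-3)·2) = (-3)·10 - 1·4 + 1·4 = -30.
So p(s) = det(sI - A) = s^3 + 10s^2 + 31s + 30.
Rational-root test: any integer root divides 30. Testing small divisors, s = -2 works: p(-2) = -8 + 40 + (-62) + 30 = 0, so (s + 2) is a factor.
Dividing, p(s) = (s + 2)(s^2 + 8s + 15).
Factor s^2 + 8s + 15: two numbers with sum -8 and product 15 are -3 and -5, so s^2 + 8s + 15 = (s + 3)(s + 5).
Hence p(s) = (s + 2) (s + 3) (s + 5), with roots -5, -3, -2.
The eigenvalues -5, -3, -2 are distinct and real, so A is diagonalisable and x(t) = e^{At} x(0) = V diag(e^{λ_i t}) V^{-1} x(0), where the columns of V are the eigenvectors.
λ = -5: A - (-5)I = [[2, 1, 1], [-2, 2, 2], [2, 1, 1]]. v must be orthogonal to every row; (row 1) × (row 2) = [0, -6, 6], so take v_1 = [0, 1, -1]^T.
λ = -3: A - (-3)I = [[0, 1, 1], [-2, 0, 2], [2, 1, -1]]. v must be orthogonal to every row; (row 1) × (row 2) = [2, -2, 2], so take v_2 = [-1, 1, -1]^T.
λ = -2: A - (-2)I = [[-1, 1, 1], [-2, -1, 2], [2, 1, -2]]. v must be orthogonal to every row; (row 1) × (row 2) = [3, 0, 3], so take v_3 = [1, 0, 1]^T.
V = [v_1 v_2 v_3] = [[0, -1, 1], [1, 1, 0], [-1, -1, 1]] has det V = 1, so V^{-1} = adj(V)/det V = [[1, 0, -1], [-1, 1, 1], [0, 1, 1]].
Modal coordinates z(0) = V^{-1} x(0): 1·1 + 0·2 + (-1)·(-3) = 4; (-1)·1 + 1·2 + 1·(-3) = -2; 0·1 + 1·2 + 1·(-3) = -1; so z(0) = [4, -2, -1]^T.
x_3(t) = Σ_i (v_i)_3 · z_i(0) · e^{λ_i t} (row 3 of V times the modal terms).
x_3(0.25) = (-1)·4·e^{-5·0.25} + (-1)·(-2)·e^{-3·0.25} + 1·(-1)·e^{-2·0.25} = (-4)·0.286505 + 2·0.472367 + (-1)·0.606531 = -0.8078.

-0.8078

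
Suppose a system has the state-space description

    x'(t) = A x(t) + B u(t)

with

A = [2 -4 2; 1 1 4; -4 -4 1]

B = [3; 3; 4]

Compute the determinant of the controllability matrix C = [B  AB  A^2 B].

7584

AB = [[2], [22], [-20]]
A^2B = [[-124], [-56], [-116]]
Controllability matrix C = [B  AB  A^2B] = [[3, 2, -124], [3, 22, -56], [4, -20, -116]]
Expanding along the first row, det(C) = 3·(22·(-116) - (-56)·(-20)) - 2·(3·(-116) - (-56)·4) + (-124)·(3·(-20) - 22·4) = 3·(-3672) - 2·(-124) + (-124)·(-148) = 7584
Since det(C) ≠ 0, rank(C) = 3 and the system is completely controllable.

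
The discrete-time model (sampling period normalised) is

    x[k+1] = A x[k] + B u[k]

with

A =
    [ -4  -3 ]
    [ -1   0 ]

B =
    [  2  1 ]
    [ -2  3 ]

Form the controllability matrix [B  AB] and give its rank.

2

AB = [[-2, -13], [-2, -1]]
Controllability matrix C = [B  AB] = [[2, 1, -2, -13], [-2, 3, -2, -1]]
Take the 2×2 submatrix of C formed by columns 1, 2: [[2, 1], [-2, 3]]. Its determinant is 2·3 - 1·(-2) = 6 - (-2) = 8 ≠ 0.
So rank(C) ≥ 2; since C has 2 rows, rank(C) = 2.
rank(C) = 2 = n, so the pair (A, B) is completely controllable.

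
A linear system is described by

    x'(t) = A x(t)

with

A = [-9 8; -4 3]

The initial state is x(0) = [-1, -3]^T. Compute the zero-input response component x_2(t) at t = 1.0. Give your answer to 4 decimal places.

-1.8259

det(sI - A) = s^2 - (tr A)s + det A, with tr A = (-9) + 3 = -6 and det A = (-9)·3 - 8·(-4) = -27 - (-32) = 5.
So p(s) = det(sI - A) = s^2 + 6s + 5.
Factor s^2 + 6s + 5: two numbers with sum -6 and product 5 are -1 and -5, so s^2 + 6s + 5 = (s + 1)(s + 5).
Hence p(s) = (s + 1) (s + 5), with roots -5, -1.
The eigenvalues -5, -1 are distinct and real, so A is diagonalisable and x(t) = e^{At} x(0) = V diag(e^{λ_i t}) V^{-1} x(0), where the columns of V are the eigenvectors.
λ = -5: A - (-5)I = [[-4, 8], [-4, 8]]. Row 1 gives (-4)·v1 + 8·v2 = 0, so take v_1 = [2, 1]^T.
λ = -1: A - (-1)I = [[-8, 8], [-4, 4]]. Row 1 gives (-8)·v1 + 8·v2 = 0, so take v_2 = [1, 1]^T.
V = [v_1 v_2] = [[2, 1], [1, 1]] has det V = 1, so V^{-1} = adj(V)/det V = [[1, -1], [-1, 2]].
Modal coordinates z(0) = V^{-1} x(0): 1·(-1) + (-1)·(-3) = 2; (-1)·(-1) + 2·(-3) = -5; so z(0) = [2, -5]^T.
x_2(t) = Σ_i (v_i)_2 · z_i(0) · e^{λ_i t} (row 2 of V times the modal terms).
x_2(1.0) = 1·2·e^{-5·1.0} + 1·(-5)·e^{-1·1.0} = 2·0.006738 + (-5)·0.367879 = -1.8259.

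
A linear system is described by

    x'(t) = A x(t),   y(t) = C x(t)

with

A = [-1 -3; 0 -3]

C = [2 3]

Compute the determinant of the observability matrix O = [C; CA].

-24

CA = [[-2, -15]]
Observability matrix O = [C; CA] = [[2, 3], [-2, -15]]
det(O) = 2·(-15) - 3·(-2) = -30 - (-6) = -24
Since det(O) ≠ 0, rank(O) = 2 and the system is completely observable.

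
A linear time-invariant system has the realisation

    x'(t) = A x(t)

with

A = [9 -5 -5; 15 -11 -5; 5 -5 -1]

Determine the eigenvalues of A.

det(sI - A) = s^3 - (tr A)s^2 + (M11 + M22 + M33)s - det A, where Mii is the 2×2 principal minor of A obtained by deleting row i and column i.
tr A = 9 + (-11) + (-1) = -3; M11 = (-11)·(-1) - (-5)·(-5) = 11 - 25 = -14; M22 = 9·(-1) - (-5)·5 = -9 - (-25) = 16; M33 = 9·(-11) - (-5)·15 = -99 - (-75) = -24; sum of minors = -22.
det A = 9·((-11)·(-1) - (-5)·(-5)) - (-5)·(15·(-1) - (-5)·5) + (-5)·(15·(-5) - (-11)·5) = 9·(-14) - (-5)·10 + (-5)·(-20) = 24.
So p(s) = det(sI - A) = s^3 + 3s^2 - 22s - 24.
Rational-root test: any integer root divides -24. Testing small divisors, s = -1 works: p(-1) = -1 + 3 + 22 + (-24) = 0, so (s + 1) is a factor.
Dividing, p(s) = (s + 1)(s^2 + 2s - 24).
Factor s^2 + 2s - 24: two numbers with sum -2 and product -24 are 4 and -6, so s^2 + 2s - 24 = (s - 4)(s + 6).
Hence p(s) = (s - 4) (s + 1) (s + 6), with roots -6, -1, 4.
At least one eigenvalue has non-negative real part, so the system is not asymptotically stable.

-6, -1, 4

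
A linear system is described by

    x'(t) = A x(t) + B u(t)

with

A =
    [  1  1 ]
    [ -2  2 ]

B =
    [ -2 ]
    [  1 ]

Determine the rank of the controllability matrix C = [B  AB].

2

AB = [[-1], [6]]
Controllability matrix C = [B  AB] = [[-2, -1], [1, 6]]
det(C) = (-2)·6 - (-1)·1 = -12 - (-1) = -11 ≠ 0, so rank(C) = 2.
rank(C) = 2 = n, so the pair (A, B) is completely controllable.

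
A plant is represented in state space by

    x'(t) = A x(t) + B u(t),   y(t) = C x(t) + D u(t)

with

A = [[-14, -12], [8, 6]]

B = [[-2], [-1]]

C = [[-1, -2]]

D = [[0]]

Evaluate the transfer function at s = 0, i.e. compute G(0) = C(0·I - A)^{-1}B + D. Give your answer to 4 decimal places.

G(0) = C(-A)^{-1}B + D = -C A^{-1} B + D.
det A = 12, so A^{-1} = (1/12)·adj(A) = [[1/2, 1], [-2/3, -7/6]]
A^{-1} B = [-2, 5/2]^T
C A^{-1} B = -3
G(0) = D - C A^{-1} B = 0 - (-3) = 3

3.0000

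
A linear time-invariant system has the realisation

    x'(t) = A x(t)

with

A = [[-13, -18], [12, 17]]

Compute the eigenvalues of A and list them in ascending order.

det(sI - A) = s^2 - (tr A)s + det A, with tr A = (-13) + 17 = 4 and det A = (-13)·17 - (-18)·12 = -221 - (-216) = -5.
So p(s) = det(sI - A) = s^2 - 4s - 5.
Factor s^2 - 4s - 5: two numbers with sum 4 and product -5 are 5 and -1, so s^2 - 4s - 5 = (s - 5)(s + 1).
Hence p(s) = (s - 5) (s + 1), with roots -1, 5.
At least one eigenvalue has non-negative real part, so the system is not asymptotically stable.

-1, 5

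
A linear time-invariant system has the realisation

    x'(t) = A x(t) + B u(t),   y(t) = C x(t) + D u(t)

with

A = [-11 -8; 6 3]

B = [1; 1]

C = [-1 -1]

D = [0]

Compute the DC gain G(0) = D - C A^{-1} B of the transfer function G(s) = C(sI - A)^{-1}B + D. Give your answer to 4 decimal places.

G(0) = C(-A)^{-1}B + D = -C A^{-1} B + D.
det A = 15, so A^{-1} = (1/15)·adj(A) = [[1/5, 8/15], [-2/5, -11/15]]
A^{-1} B = [11/15, -17/15]^T
C A^{-1} B = 2/5
G(0) = D - C A^{-1} B = 0 - (2/5) = -2/5 ≈ -0.4000

-0.4000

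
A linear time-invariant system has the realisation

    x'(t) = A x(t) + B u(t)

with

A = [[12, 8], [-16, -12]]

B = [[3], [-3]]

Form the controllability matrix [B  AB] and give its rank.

1

AB = [[12], [-12]]
Controllability matrix C = [B  AB] = [[3, 12], [-3, -12]]
Every column of C is a scalar multiple of column 1 = [3, -3] (multipliers 1, 4), so the columns span a one-dimensional space.
C ≠ 0, hence rank(C) = 1.
rank(C) = 1 < n = 2, so the pair (A, B) is not completely controllable.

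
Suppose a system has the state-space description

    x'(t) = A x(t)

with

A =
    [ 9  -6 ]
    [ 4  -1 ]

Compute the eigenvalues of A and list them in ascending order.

det(sI - A) = s^2 - (tr A)s + det A, with tr A = 9 + (-1) = 8 and det A = 9·(-1) - (-6)·4 = -9 - (-24) = 15.
So p(s) = det(sI - A) = s^2 - 8s + 15.
Factor s^2 - 8s + 15: two numbers with sum 8 and product 15 are 5 and 3, so s^2 - 8s + 15 = (s - 5)(s - 3).
Hence p(s) = (s - 5) (s - 3), with roots 3, 5.
At least one eigenvalue has non-negative real part, so the system is not asymptotically stable.

3, 5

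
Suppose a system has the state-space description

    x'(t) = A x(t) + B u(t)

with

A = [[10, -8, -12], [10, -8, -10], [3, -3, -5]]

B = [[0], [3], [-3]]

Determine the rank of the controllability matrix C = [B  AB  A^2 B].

AB = [[12], [6], [6]]
A^2B = [[0], [12], [-12]]
Controllability matrix C = [B  AB  A^2B] = [[0, 12, 0], [3, 6, 12], [-3, 6, -12]]
The rows r1, r2, r3 of C are linearly dependent: -r1 + r2 + r3 = 0 (check each entry), so rank(C) ≤ 2.
The 2×2 minor from rows 1, 2, columns 1, 2 is 0·6 - 12·3 = 0 - 36 = -36 ≠ 0, so rank(C) = 2.
rank(C) = 2 < n = 3, so the pair (A, B) is not completely controllable.

2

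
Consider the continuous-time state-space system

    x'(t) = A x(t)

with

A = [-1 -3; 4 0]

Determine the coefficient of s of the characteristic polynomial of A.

1

For a 2×2 matrix, det(sI - A) = s^2 - (tr A)s + det A.
tr A = -1, det A = 12.
So p(s) = s^2 + s + 12.
The coefficient of s is 1.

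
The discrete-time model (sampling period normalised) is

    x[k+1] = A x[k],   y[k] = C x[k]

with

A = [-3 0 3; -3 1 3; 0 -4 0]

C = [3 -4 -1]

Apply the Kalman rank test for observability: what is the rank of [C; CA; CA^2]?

3

CA = [[3, 0, -3]]
CA^2 = [[-9, 12, 9]]
Observability matrix O = [C; CA; CA^2] = [[3, -4, -1], [3, 0, -3], [-9, 12, 9]]
det(O) = 3·(0·9 - (-3)·12) - (-4)·(3·9 - (-3)·(-9)) + (-1)·(3·12 - 0·(-9)) = 3·36 - (-4)·0 + (-1)·36 = 72 ≠ 0, so rank(O) = 3.
rank(O) = 3 = n, so the pair (A, C) is completely observable.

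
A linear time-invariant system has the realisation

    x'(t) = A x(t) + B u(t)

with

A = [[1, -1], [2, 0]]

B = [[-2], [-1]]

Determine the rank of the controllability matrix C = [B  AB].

AB = [[-1], [-4]]
Controllability matrix C = [B  AB] = [[-2, -1], [-1, -4]]
det(C) = (-2)·(-4) - (-1)·(-1) = 8 - 1 = 7 ≠ 0, so rank(C) = 2.
rank(C) = 2 = n, so the pair (A, B) is completely controllable.

2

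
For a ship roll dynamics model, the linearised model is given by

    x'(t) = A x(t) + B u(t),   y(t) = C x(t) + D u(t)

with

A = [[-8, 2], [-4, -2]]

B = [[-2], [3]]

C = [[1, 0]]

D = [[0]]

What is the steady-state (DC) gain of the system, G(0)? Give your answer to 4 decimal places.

G(0) = C(-A)^{-1}B + D = -C A^{-1} B + D.
det A = 24, so A^{-1} = (1/24)·adj(A) = [[-1/12, -1/12], [1/6, -1/3]]
A^{-1} B = [-1/12, -4/3]^T
C A^{-1} B = -1/12
G(0) = D - C A^{-1} B = 0 - (-1/12) = 1/12 ≈ 0.0833

0.0833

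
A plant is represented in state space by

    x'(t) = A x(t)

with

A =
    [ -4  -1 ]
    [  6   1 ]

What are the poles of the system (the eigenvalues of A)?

det(sI - A) = s^2 - (tr A)s + det A, with tr A = (-4) + 1 = -3 and det A = (-4)·1 - (-1)·6 = -4 - (-6) = 2.
So p(s) = det(sI - A) = s^2 + 3s + 2.
Factor s^2 + 3s + 2: two numbers with sum -3 and product 2 are -1 and -2, so s^2 + 3s + 2 = (s + 1)(s + 2).
Hence p(s) = (s + 1) (s + 2), with roots -2, -1.
All eigenvalues have negative real part, so the system is asymptotically stable.

-2, -1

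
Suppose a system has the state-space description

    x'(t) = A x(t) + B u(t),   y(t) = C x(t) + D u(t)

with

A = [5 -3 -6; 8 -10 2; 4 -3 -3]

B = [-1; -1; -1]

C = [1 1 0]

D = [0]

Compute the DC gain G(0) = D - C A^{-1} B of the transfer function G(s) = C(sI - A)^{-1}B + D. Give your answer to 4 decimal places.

G(0) = C(-A)^{-1}B + D = -C A^{-1} B + D.
det A = -12, so A^{-1} = (1/-12)·adj(A) = [[-3, -3/4, 11/2], [-8/3, -3/4, 29/6], [-4/3, -1/4, 13/6]]
A^{-1} B = [-7/4, -17/12, -7/12]^T
C A^{-1} B = -19/6
G(0) = D - C A^{-1} B = 0 - (-19/6) = 19/6 ≈ 3.1667

3.1667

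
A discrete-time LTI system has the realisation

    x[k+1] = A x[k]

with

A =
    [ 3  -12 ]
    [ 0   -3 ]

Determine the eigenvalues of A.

det(zI - A) = z^2 - (tr A)z + det A, with tr A = 3 + (-3) = 0 and det A = 3·(-3) - (-12)·0 = -9 - 0 = -9.
So p(z) = det(zI - A) = z^2 - 9.
Factor z^2 - 9: two numbers with sum 0 and product -9 are 3 and -3, so z^2 - 9 = (z - 3)(z + 3).
Hence p(z) = (z - 3) (z + 3), with roots -3, 3.

-3, 3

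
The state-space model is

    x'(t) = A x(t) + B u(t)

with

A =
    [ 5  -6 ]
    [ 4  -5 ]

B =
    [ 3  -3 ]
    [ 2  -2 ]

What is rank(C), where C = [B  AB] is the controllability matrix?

1

AB = [[3, -3], [2, -2]]
Controllability matrix C = [B  AB] = [[3, -3, 3, -3], [2, -2, 2, -2]]
Every column of C is a scalar multiple of column 1 = [3, 2] (multipliers 1, -1, 1, -1), so the columns span a one-dimensional space.
C ≠ 0, hence rank(C) = 1.
rank(C) = 1 < n = 2, so the pair (A, B) is not completely controllable.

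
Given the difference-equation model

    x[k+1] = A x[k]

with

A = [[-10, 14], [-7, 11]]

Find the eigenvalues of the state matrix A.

-3, 4

det(zI - A) = z^2 - (tr A)z + det A, with tr A = (-10) + 11 = 1 and det A = (-10)·11 - 14·(-7) = -110 - (-98) = -12.
So p(z) = det(zI - A) = z^2 - z - 12.
Factor z^2 - z - 12: two numbers with sum 1 and product -12 are 4 and -3, so z^2 - z - 12 = (z - 4)(z + 3).
Hence p(z) = (z - 4) (z + 3), with roots -3, 4.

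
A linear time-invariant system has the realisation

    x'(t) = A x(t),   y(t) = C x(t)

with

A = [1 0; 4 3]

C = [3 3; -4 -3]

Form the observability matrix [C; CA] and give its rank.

CA = [[15, 9], [-16, -9]]
Observability matrix O = [C; CA] = [[3, 3], [-4, -3], [15, 9], [-16, -9]]
Take the 2×2 submatrix of O formed by rows 1, 2: [[3, 3], [-4, -3]]. Its determinant is 3·(-3) - 3·(-4) = -9 - (-12) = 3 ≠ 0.
So rank(O) ≥ 2; since O has 2 columns, rank(O) = 2.
rank(O) = 2 = n, so the pair (A, C) is completely observable.

2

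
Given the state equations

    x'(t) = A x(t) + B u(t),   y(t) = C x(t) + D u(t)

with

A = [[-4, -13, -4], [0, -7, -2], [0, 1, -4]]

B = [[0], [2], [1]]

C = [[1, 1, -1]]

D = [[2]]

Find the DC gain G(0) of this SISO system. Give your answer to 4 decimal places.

G(0) = C(-A)^{-1}B + D = -C A^{-1} B + D.
det A = -120, so A^{-1} = (1/-120)·adj(A) = [[-1/4, 7/15, 1/60], [0, -2/15, 1/15], [0, -1/30, -7/30]]
A^{-1} B = [19/20, -1/5, -3/10]^T
C A^{-1} B = 21/20
G(0) = D - C A^{-1} B = 2 - (21/20) = 19/20 ≈ 0.9500

0.9500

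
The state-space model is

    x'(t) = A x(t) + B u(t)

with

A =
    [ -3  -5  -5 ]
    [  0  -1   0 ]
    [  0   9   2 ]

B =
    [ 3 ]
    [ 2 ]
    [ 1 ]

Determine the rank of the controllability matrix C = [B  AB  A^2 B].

2

AB = [[-24], [-2], [20]]
A^2B = [[-18], [2], [22]]
Controllability matrix C = [B  AB  A^2B] = [[3, -24, -18], [2, -2, 2], [1, 20, 22]]
The rows r1, r2, r3 of C are linearly dependent: r1 - 2·r2 + r3 = 0 (check each entry), so rank(C) ≤ 2.
The 2×2 minor from rows 1, 2, columns 1, 2 is 3·(-2) - (-24)·2 = -6 - (-48) = 42 ≠ 0, so rank(C) = 2.
rank(C) = 2 < n = 3, so the pair (A, B) is not completely controllable.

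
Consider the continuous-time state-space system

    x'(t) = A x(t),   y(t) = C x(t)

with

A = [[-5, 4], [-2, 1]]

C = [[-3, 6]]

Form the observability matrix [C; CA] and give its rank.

CA = [[3, -6]]
Observability matrix O = [C; CA] = [[-3, 6], [3, -6]]
Every row of O is a scalar multiple of row 1 = [-3, 6] (multipliers 1, -1), so the rows span a one-dimensional space.
O ≠ 0, hence rank(O) = 1.
rank(O) = 1 < n = 2, so the pair (A, C) is not completely observable.

1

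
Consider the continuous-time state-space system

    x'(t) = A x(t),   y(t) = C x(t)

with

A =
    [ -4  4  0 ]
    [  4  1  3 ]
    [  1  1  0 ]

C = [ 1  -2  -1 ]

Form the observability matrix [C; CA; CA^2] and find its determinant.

CA = [[-13, 1, -6]]
CA^2 = [[50, -57, 3]]
Observability matrix O = [C; CA; CA^2] = [[1, -2, -1], [-13, 1, -6], [50, -57, 3]]
Expanding along the first row, det(O) = 1·(1·3 - (-6)·(-57)) - (-2)·((-13)·3 - (-6)·50) + (-1)·((-13)·(-57) - 1·50) = 1·(-339) - (-2)·261 + (-1)·691 = -508
Since det(O) ≠ 0, rank(O) = 3 and the system is completely observable.

-508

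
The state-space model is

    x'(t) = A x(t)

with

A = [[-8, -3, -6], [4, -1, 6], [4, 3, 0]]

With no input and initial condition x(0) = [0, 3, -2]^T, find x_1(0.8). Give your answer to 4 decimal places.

det(sI - A) = s^3 - (tr A)s^2 + (M11 + M22 + M33)s - det A, where Mii is the 2×2 principal minor of A obtained by deleting row i and column i.
tr A = (-8) + (-1) + 0 = -9; M11 = (-1)·0 - 6·3 = 0 - 18 = -18; M22 = (-8)·0 - (-6)·4 = 0 - (-24) = 24; M33 = (-8)·(-1) - (-3)·4 = 8 - (-12) = 20; sum of minors = 26.
det A = (-8)·((-1)·0 - 6·3) - (-3)·(4·0 - 6·4) + (-6)·(4·3 - (-1)·4) = (-8)·(-18) - (-3)·(-24) + (-6)·16 = -24.
So p(s) = det(sI - A) = s^3 + 9s^2 + 26s + 24.
Rational-root test: any integer root divides 24. Testing small divisors, s = -2 works: p(-2) = -8 + 36 + (-52) + 24 = 0, so (s + 2) is a factor.
Dividing, p(s) = (s + 2)(s^2 + 7s + 12).
Factor s^2 + 7s + 12: two numbers with sum -7 and product 12 are -3 and -4, so s^2 + 7s + 12 = (s + 3)(s + 4).
Hence p(s) = (s + 2) (s + 3) (s + 4), with roots -4, -3, -2.
The eigenvalues -4, -3, -2 are distinct and real, so A is diagonalisable and x(t) = e^{At} x(0) = V diag(e^{λ_i t}) V^{-1} x(0), where the columns of V are the eigenvectors.
λ = -4: A - (-4)I = [[-4, -3, -6], [4, 3, 6], [4, 3, 4]]. v must be orthogonal to every row; (row 1) × (row 3) = [6, -8, 0], so take v_1 = [3, -4, 0]^T.
λ = -3: A - (-3)I = [[-5, -3, -6], [4, 2, 6], [4, 3, 3]]. v must be orthogonal to every row; (row 1) × (row 2) = [-6, 6, 2], so take v_2 = [-3, 3, 1]^T.
λ = -2: A - (-2)I = [[-6, -3, -6], [4, 1, 6], [4, 3, 2]]. v must be orthogonal to every row; (row 1) × (row 2) = [-12, 12, 6], so take v_3 = [-2, 2, 1]^T.
V = [v_1 v_2 v_3] = [[3, -3, -2], [-4, 3, 2], [0, 1, 1]] has det V = -1, so V^{-1} = adj(V)/det V = [[-1, -1, 0], [-4, -3, -2], [4, 3, 3]].
Modal coordinates z(0) = V^{-1} x(0): (-1)·0 + (-1)·3 + 0·(-2) = -3; (-4)·0 + (-3)·3 + (-2)·(-2) = -5; 4·0 + 3·3 + 3·(-2) = 3; so z(0) = [-3, -5, 3]^T.
x_1(t) = Σ_i (v_i)_1 · z_i(0) · e^{λ_i t} (row 1 of V times the modal terms).
x_1(0.8) = 3·(-3)·e^{-4·0.8} + (-3)·(-5)·e^{-3·0.8} + (-2)·3·e^{-2·0.8} = (-9)·0.040762 + 15·0.090718 + (-6)·0.201897 = -0.2175.

-0.2175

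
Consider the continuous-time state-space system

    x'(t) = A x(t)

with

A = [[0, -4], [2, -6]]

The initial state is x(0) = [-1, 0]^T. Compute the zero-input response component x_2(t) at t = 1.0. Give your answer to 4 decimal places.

det(sI - A) = s^2 - (tr A)s + det A, with tr A = 0 + (-6) = -6 and det A = 0·(-6) - (-4)·2 = 0 - (-8) = 8.
So p(s) = det(sI - A) = s^2 + 6s + 8.
Factor s^2 + 6s + 8: two numbers with sum -6 and product 8 are -2 and -4, so s^2 + 6s + 8 = (s + 2)(s + 4).
Hence p(s) = (s + 2) (s + 4), with roots -4, -2.
The eigenvalues -4, -2 are distinct and real, so A is diagonalisable and x(t) = e^{At} x(0) = V diag(e^{λ_i t}) V^{-1} x(0), where the columns of V are the eigenvectors.
λ = -4: A - (-4)I = [[4, -4], [2, -2]]. Row 1 gives 4·v1 + (-4)·v2 = 0, so take v_1 = [1, 1]^T.
λ = -2: A - (-2)I = [[2, -4], [2, -4]]. Row 1 gives 2·v1 + (-4)·v2 = 0, so take v_2 = [-2, -1]^T.
V = [v_1 v_2] = [[1, -2], [1, -1]] has det V = 1, so V^{-1} = adj(V)/det V = [[-1, 2], [-1, 1]].
Modal coordinates z(0) = V^{-1} x(0): (-1)·(-1) + 2·0 = 1; (-1)·(-1) + 1·0 = 1; so z(0) = [1, 1]^T.
x_2(t) = Σ_i (v_i)_2 · z_i(0) · e^{λ_i t} (row 2 of V times the modal terms).
x_2(1.0) = 1·1·e^{-4·1.0} + (-1)·1·e^{-2·1.0} = 1·0.018316 + (-1)·0.135335 = -0.1170.

-0.1170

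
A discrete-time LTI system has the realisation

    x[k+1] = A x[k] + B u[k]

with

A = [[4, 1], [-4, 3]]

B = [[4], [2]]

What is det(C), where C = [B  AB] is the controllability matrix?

-76

AB = [[18], [-10]]
Controllability matrix C = [B  AB] = [[4, 18], [2, -10]]
det(C) = 4·(-10) - 18·2 = -40 - 36 = -76
Since det(C) ≠ 0, rank(C) = 2 and the system is completely controllable.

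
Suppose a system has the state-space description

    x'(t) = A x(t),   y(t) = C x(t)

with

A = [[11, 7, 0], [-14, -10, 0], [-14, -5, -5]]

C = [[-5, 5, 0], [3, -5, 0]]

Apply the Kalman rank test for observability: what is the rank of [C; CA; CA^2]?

CA = [[-125, -85, 0], [103, 71, 0]]
CA^2 = [[-185, -25, 0], [139, 11, 0]]
Observability matrix O = [C; CA; CA^2] = [[-5, 5, 0], [3, -5, 0], [-125, -85, 0], [103, 71, 0], [-185, -25, 0], [139, 11, 0]]
Column 3 of O is identically zero, so rank(O) ≤ 2.
The 2×2 minor from rows 1, 2, columns 1, 2 is (-5)·(-5) - 5·3 = 25 - 15 = 10 ≠ 0, so rank(O) = 2.
rank(O) = 2 < n = 3, so the pair (A, C) is not completely observable.

2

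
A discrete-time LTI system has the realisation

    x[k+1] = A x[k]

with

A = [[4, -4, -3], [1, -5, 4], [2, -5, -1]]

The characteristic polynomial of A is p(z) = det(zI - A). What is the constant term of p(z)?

Expand det(zI - A) for the 3×3 matrix.
p(z) = z^3 + 2z^2 + 11z - 49.
(Check: constant term = det(-A) = (-1)^3 det A = -49; coefficient of z^2 = -tr A = 2.)
The constant term is -49.

-49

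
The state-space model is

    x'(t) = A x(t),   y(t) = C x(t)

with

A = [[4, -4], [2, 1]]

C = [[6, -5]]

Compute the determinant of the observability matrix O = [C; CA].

CA = [[14, -29]]
Observability matrix O = [C; CA] = [[6, -5], [14, -29]]
det(O) = 6·(-29) - (-5)·14 = -174 - (-70) = -104
Since det(O) ≠ 0, rank(O) = 2 and the system is completely observable.

-104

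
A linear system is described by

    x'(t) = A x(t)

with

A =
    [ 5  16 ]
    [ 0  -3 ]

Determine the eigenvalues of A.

-3, 5

det(sI - A) = s^2 - (tr A)s + det A, with tr A = 5 + (-3) = 2 and det A = 5·(-3) - 16·0 = -15 - 0 = -15.
So p(s) = det(sI - A) = s^2 - 2s - 15.
Factor s^2 - 2s - 15: two numbers with sum 2 and product -15 are 5 and -3, so s^2 - 2s - 15 = (s - 5)(s + 3).
Hence p(s) = (s - 5) (s + 3), with roots -3, 5.
At least one eigenvalue has non-negative real part, so the system is not asymptotically stable.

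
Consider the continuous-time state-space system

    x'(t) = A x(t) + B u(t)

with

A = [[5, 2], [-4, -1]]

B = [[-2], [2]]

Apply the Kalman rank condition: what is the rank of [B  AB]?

AB = [[-6], [6]]
Controllability matrix C = [B  AB] = [[-2, -6], [2, 6]]
Every column of C is a scalar multiple of column 1 = [-2, 2] (multipliers 1, 3), so the columns span a one-dimensional space.
C ≠ 0, hence rank(C) = 1.
rank(C) = 1 < n = 2, so the pair (A, B) is not completely controllable.

1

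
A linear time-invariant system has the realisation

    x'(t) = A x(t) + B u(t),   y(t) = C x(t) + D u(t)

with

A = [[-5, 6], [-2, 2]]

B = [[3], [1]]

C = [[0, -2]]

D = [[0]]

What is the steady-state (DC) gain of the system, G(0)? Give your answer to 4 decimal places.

G(0) = C(-A)^{-1}B + D = -C A^{-1} B + D.
det A = 2, so A^{-1} = (1/2)·adj(A) = [[1, -3], [1, -5/2]]
A^{-1} B = [0, 1/2]^T
C A^{-1} B = -1
G(0) = D - C A^{-1} B = 0 - (-1) = 1

1.0000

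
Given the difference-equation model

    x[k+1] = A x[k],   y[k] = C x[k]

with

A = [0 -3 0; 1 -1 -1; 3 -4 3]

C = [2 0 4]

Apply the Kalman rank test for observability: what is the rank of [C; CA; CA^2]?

3

CA = [[12, -22, 12]]
CA^2 = [[14, -62, 58]]
Observability matrix O = [C; CA; CA^2] = [[2, 0, 4], [12, -22, 12], [14, -62, 58]]
det(O) = 2·((-22)·58 - 12·(-62)) - 0·(12·58 - 12·14) + 4·(12·(-62) - (-22)·14) = 2·(-532) - 0·528 + 4·(-436) = -2808 ≠ 0, so rank(O) = 3.
rank(O) = 3 = n, so the pair (A, C) is completely observable.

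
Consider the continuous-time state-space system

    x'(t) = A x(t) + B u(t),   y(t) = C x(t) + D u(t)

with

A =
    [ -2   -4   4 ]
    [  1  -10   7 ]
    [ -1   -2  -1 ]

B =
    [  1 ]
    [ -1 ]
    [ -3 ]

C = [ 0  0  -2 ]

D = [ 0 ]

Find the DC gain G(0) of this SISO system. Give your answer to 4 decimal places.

G(0) = C(-A)^{-1}B + D = -C A^{-1} B + D.
det A = -72, so A^{-1} = (1/-72)·adj(A) = [[-1/3, 1/6, -1/6], [1/12, -1/12, -1/4], [1/6, 0, -1/3]]
A^{-1} B = [0, 11/12, 7/6]^T
C A^{-1} B = -7/3
G(0) = D - C A^{-1} B = 0 - (-7/3) = 7/3 ≈ 2.3333

2.3333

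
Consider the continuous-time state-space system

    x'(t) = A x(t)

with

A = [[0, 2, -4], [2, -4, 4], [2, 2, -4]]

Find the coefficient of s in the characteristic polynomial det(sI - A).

12

Expand det(sI - A) for the 3×3 matrix.
p(s) = s^3 + 8s^2 + 12s + 16.
(Check: constant term = det(-A) = (-1)^3 det A = 16; coefficient of s^2 = -tr A = 8.)
The coefficient of s is 12.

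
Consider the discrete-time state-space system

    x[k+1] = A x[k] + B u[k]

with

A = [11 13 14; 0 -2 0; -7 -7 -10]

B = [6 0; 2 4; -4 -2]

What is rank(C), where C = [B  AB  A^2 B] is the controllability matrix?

AB = [[36, 24], [-4, -8], [-16, -8]]
A^2B = [[120, 48], [8, 16], [-64, -32]]
Controllability matrix C = [B  AB  A^2B] = [[6, 0, 36, 24, 120, 48], [2, 4, -4, -8, 8, 16], [-4, -2, -16, -8, -64, -32]]
The rows r1, r2, r3 of C are linearly dependent: r1 + r2 + 2·r3 = 0 (check each entry), so rank(C) ≤ 2.
The 2×2 minor from rows 1, 2, columns 1, 2 is 6·4 - 0·2 = 24 - 0 = 24 ≠ 0, so rank(C) = 2.
rank(C) = 2 < n = 3, so the pair (A, B) is not completely controllable.

2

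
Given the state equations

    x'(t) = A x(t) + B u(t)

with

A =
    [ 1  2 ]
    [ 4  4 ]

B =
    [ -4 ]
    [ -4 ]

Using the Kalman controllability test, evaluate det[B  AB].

80

AB = [[-12], [-32]]
Controllability matrix C = [B  AB] = [[-4, -12], [-4, -32]]
det(C) = (-4)·(-32) - (-12)·(-4) = 128 - 48 = 80
Since det(C) ≠ 0, rank(C) = 2 and the system is completely controllable.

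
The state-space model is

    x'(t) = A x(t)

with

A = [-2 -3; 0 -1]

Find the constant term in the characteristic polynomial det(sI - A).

For a 2×2 matrix, det(sI - A) = s^2 - (tr A)s + det A.
tr A = -3, det A = 2.
So p(s) = s^2 + 3s + 2.
The constant term is 2.

2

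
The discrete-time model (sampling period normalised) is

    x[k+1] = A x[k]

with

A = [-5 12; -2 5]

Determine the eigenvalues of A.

-1, 1

det(zI - A) = z^2 - (tr A)z + det A, with tr A = (-5) + 5 = 0 and det A = (-5)·5 - 12·(-2) = -25 - (-24) = -1.
So p(z) = det(zI - A) = z^2 - 1.
Factor z^2 - 1: two numbers with sum 0 and product -1 are 1 and -1, so z^2 - 1 = (z - 1)(z + 1).
Hence p(z) = (z - 1) (z + 1), with roots -1, 1.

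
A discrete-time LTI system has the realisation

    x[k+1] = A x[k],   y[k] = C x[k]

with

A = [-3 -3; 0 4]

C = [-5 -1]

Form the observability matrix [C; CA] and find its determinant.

CA = [[15, 11]]
Observability matrix O = [C; CA] = [[-5, -1], [15, 11]]
det(O) = (-5)·11 - (-1)·15 = -55 - (-15) = -40
Since det(O) ≠ 0, rank(O) = 2 and the system is completely observable.

-40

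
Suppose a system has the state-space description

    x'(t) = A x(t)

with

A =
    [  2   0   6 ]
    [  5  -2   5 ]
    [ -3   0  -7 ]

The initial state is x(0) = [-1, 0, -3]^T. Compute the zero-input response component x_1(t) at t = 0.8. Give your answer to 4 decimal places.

-3.3093

det(sI - A) = s^3 - (tr A)s^2 + (M11 + M22 + M33)s - det A, where Mii is the 2×2 principal minor of A obtained by deleting row i and column i.
tr A = 2 + (-2) + (-7) = -7; M11 = (-2)·(-7) - 5·0 = 14 - 0 = 14; M22 = 2·(-7) - 6·(-3) = -14 - (-18) = 4; M33 = 2·(-2) - 0·5 = -4 - 0 = -4; sum of minors = 14.
det A = 2·((-2)·(-7) - 5·0) - 0·(5·(-7) - 5·(-3)) + 6·(5·0 - (-2)·(-3)) = 2·14 - 0·(-20) + 6·(-6) = -8.
So p(s) = det(sI - A) = s^3 + 7s^2 + 14s + 8.
Rational-root test: any integer root divides 8. Testing small divisors, s = -1 works: p(-1) = -1 + 7 + (-14) + 8 = 0, so (s + 1) is a factor.
Dividing, p(s) = (s + 1)(s^2 + 6s + 8).
Factor s^2 + 6s + 8: two numbers with sum -6 and product 8 are -2 and -4, so s^2 + 6s + 8 = (s + 2)(s + 4).
Hence p(s) = (s + 1) (s + 2) (s + 4), with roots -4, -2, -1.
The eigenvalues -4, -2, -1 are distinct and real, so A is diagonalisable and x(t) = e^{At} x(0) = V diag(e^{λ_i t}) V^{-1} x(0), where the columns of V are the eigenvectors.
λ = -4: A - (-4)I = [[6, 0, 6], [5, 2, 5], [-3, 0, -3]]. v must be orthogonal to every row; (row 1) × (row 2) = [-12, 0, 12], so take v_1 = [1, 0, -1]^T.
λ = -2: A - (-2)I = [[4, 0, 6], [5, 0, 5], [-3, 0, -5]]. v must be orthogonal to every row; (row 1) × (row 2) = [0, 10, 0], so take v_2 = [0, 1, 0]^T.
λ = -1: A - (-1)I = [[3, 0, 6], [5, -1, 5], [-3, 0, -6]]. v must be orthogonal to every row; (row 1) × (row 2) = [6, 15, -3], so take v_3 = [2, 5, -1]^T.
V = [v_1 v_2 v_3] = [[1, 0, 2], [0, 1, 5], [-1, 0, -1]] has det V = 1, so V^{-1} = adj(V)/det V = [[-1, 0, -2], [-5, 1, -5], [1, 0, 1]].
Modal coordinates z(0) = V^{-1} x(0): (-1)·(-1) + 0·0 + (-2)·(-3) = 7; (-5)·(-1) + 1·0 + (-5)·(-3) = 20; 1·(-1) + 0·0 + 1·(-3) = -4; so z(0) = [7, 20, -4]^T.
x_1(t) = Σ_i (v_i)_1 · z_i(0) · e^{λ_i t} (row 1 of V times the modal terms).
x_1(0.8) = 1·7·e^{-4·0.8} + 0·20·e^{-2·0.8} + 2·(-4)·e^{-1·0.8} = 7·0.040762 + 0·0.201897 + (-8)·0.449329 = -3.3093.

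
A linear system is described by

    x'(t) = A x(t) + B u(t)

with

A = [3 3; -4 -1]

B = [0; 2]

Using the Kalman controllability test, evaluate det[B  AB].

AB = [[6], [-2]]
Controllability matrix C = [B  AB] = [[0, 6], [2, -2]]
det(C) = 0·(-2) - 6·2 = 0 - 12 = -12
Since det(C) ≠ 0, rank(C) = 2 and the system is completely controllable.

-12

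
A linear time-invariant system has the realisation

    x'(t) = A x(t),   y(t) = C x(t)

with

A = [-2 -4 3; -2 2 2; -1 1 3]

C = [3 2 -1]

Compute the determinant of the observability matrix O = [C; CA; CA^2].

CA = [[-9, -9, 10]]
CA^2 = [[26, 28, -15]]
Observability matrix O = [C; CA; CA^2] = [[3, 2, -1], [-9, -9, 10], [26, 28, -15]]
Expanding along the first row, det(O) = 3·((-9)·(-15) - 10·28) - 2·((-9)·(-15) - 10·26) + (-1)·((-9)·28 - (-9)·26) = 3·(-145) - 2·(-125) + (-1)·(-18) = -167
Since det(O) ≠ 0, rank(O) = 3 and the system is completely observable.

-167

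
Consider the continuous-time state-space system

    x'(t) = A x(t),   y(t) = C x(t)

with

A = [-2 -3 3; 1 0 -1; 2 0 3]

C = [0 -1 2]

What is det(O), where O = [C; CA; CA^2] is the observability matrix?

-20

CA = [[3, 0, 7]]
CA^2 = [[8, -9, 30]]
Observability matrix O = [C; CA; CA^2] = [[0, -1, 2], [3, 0, 7], [8, -9, 30]]
Expanding along the first row, det(O) = 0·(0·30 - 7·(-9)) - (-1)·(3·30 - 7·8) + 2·(3·(-9) - 0·8) = 0·63 - (-1)·34 + 2·(-27) = -20
Since det(O) ≠ 0, rank(O) = 3 and the system is completely observable.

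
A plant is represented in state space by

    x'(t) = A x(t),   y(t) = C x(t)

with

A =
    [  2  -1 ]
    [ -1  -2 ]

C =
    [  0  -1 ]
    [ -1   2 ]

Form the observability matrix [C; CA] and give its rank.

2

CA = [[1, 2], [-4, -3]]
Observability matrix O = [C; CA] = [[0, -1], [-1, 2], [1, 2], [-4, -3]]
Take the 2×2 submatrix of O formed by rows 1, 2: [[0, -1], [-1, 2]]. Its determinant is 0·2 - (-1)·(-1) = 0 - 1 = -1 ≠ 0.
So rank(O) ≥ 2; since O has 2 columns, rank(O) = 2.
rank(O) = 2 = n, so the pair (A, C) is completely observable.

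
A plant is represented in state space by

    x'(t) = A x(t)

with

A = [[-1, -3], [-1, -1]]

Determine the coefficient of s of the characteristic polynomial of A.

For a 2×2 matrix, det(sI - A) = s^2 - (tr A)s + det A.
tr A = -2, det A = -2.
So p(s) = s^2 + 2s - 2.
The coefficient of s is 2.

2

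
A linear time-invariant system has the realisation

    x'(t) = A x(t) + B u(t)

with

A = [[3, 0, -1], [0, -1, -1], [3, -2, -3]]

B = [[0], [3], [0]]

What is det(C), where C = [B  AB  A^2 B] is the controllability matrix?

AB = [[0], [-3], [-6]]
A^2B = [[6], [9], [24]]
Controllability matrix C = [B  AB  A^2B] = [[0, 0, 6], [3, -3, 9], [0, -6, 24]]
Expanding along the first row, det(C) = 0·((-3)·24 - 9·(-6)) - 0·(3·24 - 9·0) + 6·(3·(-6) - (-3)·0) = 0·(-18) - 0·72 + 6·(-18) = -108
Since det(C) ≠ 0, rank(C) = 3 and the system is completely controllable.

-108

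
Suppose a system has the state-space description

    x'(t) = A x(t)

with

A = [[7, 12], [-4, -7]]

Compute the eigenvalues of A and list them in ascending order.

det(sI - A) = s^2 - (tr A)s + det A, with tr A = 7 + (-7) = 0 and det A = 7·(-7) - 12·(-4) = -49 - (-48) = -1.
So p(s) = det(sI - A) = s^2 - 1.
Factor s^2 - 1: two numbers with sum 0 and product -1 are 1 and -1, so s^2 - 1 = (s - 1)(s + 1).
Hence p(s) = (s - 1) (s + 1), with roots -1, 1.
At least one eigenvalue has non-negative real part, so the system is not asymptotically stable.

-1, 1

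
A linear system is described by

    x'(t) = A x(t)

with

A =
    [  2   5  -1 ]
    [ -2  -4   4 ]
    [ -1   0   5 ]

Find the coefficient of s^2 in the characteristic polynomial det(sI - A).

Expand det(sI - A) for the 3×3 matrix.
p(s) = s^3 - 3s^2 - 9s + 6.
(Check: constant term = det(-A) = (-1)^3 det A = 6; coefficient of s^2 = -tr A = -3.)
The coefficient of s^2 is -3.

-3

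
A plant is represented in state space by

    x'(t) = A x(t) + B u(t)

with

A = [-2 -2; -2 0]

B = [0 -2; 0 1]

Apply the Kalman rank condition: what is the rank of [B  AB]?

AB = [[0, 2], [0, 4]]
Controllability matrix C = [B  AB] = [[0, -2, 0, 2], [0, 1, 0, 4]]
Take the 2×2 submatrix of C formed by columns 2, 4: [[-2, 2], [1, 4]]. Its determinant is (-2)·4 - 2·1 = -8 - 2 = -10 ≠ 0.
So rank(C) ≥ 2; since C has 2 rows, rank(C) = 2.
rank(C) = 2 = n, so the pair (A, B) is completely controllable.

2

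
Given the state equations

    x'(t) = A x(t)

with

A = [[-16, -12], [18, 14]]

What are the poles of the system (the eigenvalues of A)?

-4, 2

det(sI - A) = s^2 - (tr A)s + det A, with tr A = (-16) + 14 = -2 and det A = (-16)·14 - (-12)·18 = -224 - (-216) = -8.
So p(s) = det(sI - A) = s^2 + 2s - 8.
Factor s^2 + 2s - 8: two numbers with sum -2 and product -8 are 2 and -4, so s^2 + 2s - 8 = (s - 2)(s + 4).
Hence p(s) = (s - 2) (s + 4), with roots -4, 2.
At least one eigenvalue has non-negative real part, so the system is not asymptotically stable.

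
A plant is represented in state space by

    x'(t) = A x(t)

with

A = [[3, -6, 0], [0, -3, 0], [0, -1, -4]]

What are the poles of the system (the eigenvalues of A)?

det(sI - A) = s^3 - (tr A)s^2 + (M11 + M22 + M33)s - det A, where Mii is the 2×2 principal minor of A obtained by deleting row i and column i.
tr A = 3 + (-3) + (-4) = -4; M11 = (-3)·(-4) - 0·(-1) = 12 - 0 = 12; M22 = 3·(-4) - 0·0 = -12 - 0 = -12; M33 = 3·(-3) - (-6)·0 = -9 - 0 = -9; sum of minors = -9.
det A = 3·((-3)·(-4) - 0·(-1)) - (-6)·(0·(-4) - 0·0) + 0·(0·(-1) - (-3)·0) = 3·12 - (-6)·0 + 0·0 = 36.
So p(s) = det(sI - A) = s^3 + 4s^2 - 9s - 36.
Rational-root test: any integer root divides -36. Testing small divisors, s = -3 works: p(-3) = -27 + 36 + 27 + (-36) = 0, so (s + 3) is a factor.
Dividing, p(s) = (s + 3)(s^2 + s - 12).
Factor s^2 + s - 12: two numbers with sum -1 and product -12 are 3 and -4, so s^2 + s - 12 = (s - 3)(s + 4).
Hence p(s) = (s - 3) (s + 3) (s + 4), with roots -4, -3, 3.
At least one eigenvalue has non-negative real part, so the system is not asymptotically stable.

-4, -3, 3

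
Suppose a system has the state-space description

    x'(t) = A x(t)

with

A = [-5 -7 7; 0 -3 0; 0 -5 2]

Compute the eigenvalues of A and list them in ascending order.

det(sI - A) = s^3 - (tr A)s^2 + (M11 + M22 + M33)s - det A, where Mii is the 2×2 principal minor of A obtained by deleting row i and column i.
tr A = (-5) + (-3) + 2 = -6; M11 = (-3)·2 - 0·(-5) = -6 - 0 = -6; M22 = (-5)·2 - 7·0 = -10 - 0 = -10; M33 = (-5)·(-3) - (-7)·0 = 15 - 0 = 15; sum of minors = -1.
det A = (-5)·((-3)·2 - 0·(-5)) - (-7)·(0·2 - 0·0) + 7·(0·(-5) - (-3)·0) = (-5)·(-6) - (-7)·0 + 7·0 = 30.
So p(s) = det(sI - A) = s^3 + 6s^2 - s - 30.
Rational-root test: any integer root divides -30. Testing small divisors, s = 2 works: p(2) = 8 + 24 + (-2) + (-30) = 0, so (s - 2) is a factor.
Dividing, p(s) = (s - 2)(s^2 + 8s + 15).
Factor s^2 + 8s + 15: two numbers with sum -8 and product 15 are -3 and -5, so s^2 + 8s + 15 = (s + 3)(s + 5).
Hence p(s) = (s - 2) (s + 3) (s + 5), with roots -5, -3, 2.
At least one eigenvalue has non-negative real part, so the system is not asymptotically stable.

-5, -3, 2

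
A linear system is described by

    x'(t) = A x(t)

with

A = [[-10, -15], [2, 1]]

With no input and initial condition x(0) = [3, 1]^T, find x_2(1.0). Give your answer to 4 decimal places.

det(sI - A) = s^2 - (tr A)s + det A, with tr A = (-10) + 1 = -9 and det A = (-10)·1 - (-15)·2 = -10 - (-30) = 20.
So p(s) = det(sI - A) = s^2 + 9s + 20.
Factor s^2 + 9s + 20: two numbers with sum -9 and product 20 are -4 and -5, so s^2 + 9s + 20 = (s + 4)(s + 5).
Hence p(s) = (s + 4) (s + 5), with roots -5, -4.
The eigenvalues -5, -4 are distinct and real, so A is diagonalisable and x(t) = e^{At} x(0) = V diag(e^{λ_i t}) V^{-1} x(0), where the columns of V are the eigenvectors.
λ = -5: A - (-5)I = [[-5, -15], [2, 6]]. Row 1 gives (-5)·v1 + (-15)·v2 = 0, so take v_1 = [3, -1]^T.
λ = -4: A - (-4)I = [[-6, -15], [2, 5]]. Row 1 gives (-6)·v1 + (-15)·v2 = 0, so take v_2 = [-5, 2]^T.
V = [v_1 v_2] = [[3, -5], [-1, 2]] has det V = 1, so V^{-1} = adj(V)/det V = [[2, 5], [1, 3]].
Modal coordinates z(0) = V^{-1} x(0): 2·3 + 5·1 = 11; 1·3 + 3·1 = 6; so z(0) = [11, 6]^T.
x_2(t) = Σ_i (v_i)_2 · z_i(0) · e^{λ_i t} (row 2 of V times the modal terms).
x_2(1.0) = (-1)·11·e^{-5·1.0} + 2·6·e^{-4·1.0} = (-11)·0.006738 + 12·0.018316 = 0.1457.

0.1457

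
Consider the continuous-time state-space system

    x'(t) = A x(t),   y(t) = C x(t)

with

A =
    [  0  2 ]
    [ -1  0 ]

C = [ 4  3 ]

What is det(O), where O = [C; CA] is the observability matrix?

CA = [[-3, 8]]
Observability matrix O = [C; CA] = [[4, 3], [-3, 8]]
det(O) = 4·8 - 3·(-3) = 32 - (-9) = 41
Since det(O) ≠ 0, rank(O) = 2 and the system is completely observable.

41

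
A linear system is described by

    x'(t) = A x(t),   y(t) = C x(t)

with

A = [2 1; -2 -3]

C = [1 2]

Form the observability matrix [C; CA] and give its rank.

CA = [[-2, -5]]
Observability matrix O = [C; CA] = [[1, 2], [-2, -5]]
det(O) = 1·(-5) - 2·(-2) = -5 - (-4) = -1 ≠ 0, so rank(O) = 2.
rank(O) = 2 = n, so the pair (A, C) is completely observable.

2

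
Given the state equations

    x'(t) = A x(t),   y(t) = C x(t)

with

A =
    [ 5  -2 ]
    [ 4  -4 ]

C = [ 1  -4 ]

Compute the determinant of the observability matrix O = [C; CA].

CA = [[-11, 14]]
Observability matrix O = [C; CA] = [[1, -4], [-11, 14]]
det(O) = 1·14 - (-4)·(-11) = 14 - 44 = -30
Since det(O) ≠ 0, rank(O) = 2 and the system is completely observable.

-30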